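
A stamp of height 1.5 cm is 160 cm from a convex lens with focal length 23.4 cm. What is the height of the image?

0.257 cm

1/d_i = 1/f − 1/d_o = 1/(23.40) − 1/(160) = 0.03649, so d_i = 27.41 cm.
m = −d_i/d_o = -0.1713.
|h_i| = |m|·h_o = 0.1713 × 1.5 = 0.257 cm. The image is real, inverted and reduced, on the far side of the lens.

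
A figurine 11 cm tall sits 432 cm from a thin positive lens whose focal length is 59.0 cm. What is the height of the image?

1/d_i = 1/f − 1/d_o = 1/(59.00) − 1/(432) = 0.01463, so d_i = 68.33 cm.
m = −d_i/d_o = -0.1582.
|h_i| = |m|·h_o = 0.1582 × 11 = 1.74 cm. The image is real, inverted and reduced, on the far side of the lens.

1.74 cm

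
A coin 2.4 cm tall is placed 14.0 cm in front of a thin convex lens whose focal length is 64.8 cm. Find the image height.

1/d_i = 1/f − 1/d_o = 1/(64.80) − 1/(14.0) = -0.05600, so d_i = -17.86 cm.
m = −d_i/d_o = +1.276.
|h_i| = |m|·h_o = 1.276 × 2.4 = 3.06 cm. The image is virtual, upright and enlarged, on the same side as the object.

3.06 cm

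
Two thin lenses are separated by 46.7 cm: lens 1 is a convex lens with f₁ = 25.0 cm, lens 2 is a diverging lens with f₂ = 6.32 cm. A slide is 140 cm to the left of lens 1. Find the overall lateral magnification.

m = -0.0608

Lens 1: 1/d_i1 = 1/(25.0) − 1/(140) = 0.03286, so d_i1 = 30.43 cm; m₁ = −d_i1/d_o1 = -0.2174.
d_o2 = 46.7 − (30.43) = 16.27 cm.
f₂ = −6.32 cm (diverging).
Lens 2: 1/d_i2 = 1/(-6.32) − 1/(16.27) = -0.2197, so d_i2 = -4.552 cm; m₂ = −d_i2/d_o2 = +0.2798.
m = m₁·m₂ = (-0.2174)(+0.2798) = -0.0608.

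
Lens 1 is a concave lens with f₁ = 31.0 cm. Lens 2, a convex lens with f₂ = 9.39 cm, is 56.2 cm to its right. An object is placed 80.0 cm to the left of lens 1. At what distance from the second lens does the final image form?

Lens 1 is diverging, so f₁ = −31.0 cm.
Lens 1: 1/d_i1 = 1/f₁ − 1/d_o1 = 1/(-31.0) − 1/(80.0) = -0.04476, so d_i1 = -22.34 cm.
The intermediate image is 22.34 cm to the left of lens 1 (virtual), which is 56.2 − (-22.34) = 78.54 cm to the left of lens 2, so d_o2 = +78.54 cm.
Lens 2: 1/d_i2 = 1/f₂ − 1/d_o2 = 1/(9.39) − 1/(78.54) = 0.09376, so d_i2 = 10.7 cm.
The final image is real, 10.7 cm to the right of lens 2 (overall magnification ≈ -0.038).

10.7 cm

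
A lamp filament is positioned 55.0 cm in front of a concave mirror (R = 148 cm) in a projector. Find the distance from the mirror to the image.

214 cm

f = R/2 = 148/2 = 74.00 cm.
Mirror equation: 1/q = 1/f − 1/p = 1/(74.00) − 1/(55.0) = 0.01351 − 0.01818 = -0.004668, so q = -214 cm.
The image is virtual, upright and enlarged, behind the mirror.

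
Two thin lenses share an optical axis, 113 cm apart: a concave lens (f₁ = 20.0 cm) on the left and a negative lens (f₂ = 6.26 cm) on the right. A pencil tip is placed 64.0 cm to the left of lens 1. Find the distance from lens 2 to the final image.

Lens 1 is diverging, so f₁ = −20.0 cm.
Lens 1: 1/d_i1 = 1/f₁ − 1/d_o1 = 1/(-20.0) − 1/(64.0) = -0.06563, so d_i1 = -15.24 cm.
The intermediate image is 15.24 cm to the left of lens 1 (virtual), which is 113 − (-15.24) = 128.2 cm to the left of lens 2, so d_o2 = +128.2 cm.
Lens 2 is diverging, so f₂ = −6.26 cm.
Lens 2: 1/d_i2 = 1/f₂ − 1/d_o2 = 1/(-6.26) − 1/(128.2) = -0.1675, so d_i2 = -5.97 cm.
The final image is virtual, 5.97 cm to the left of lens 2 (overall magnification ≈ 0.011).

5.97 cm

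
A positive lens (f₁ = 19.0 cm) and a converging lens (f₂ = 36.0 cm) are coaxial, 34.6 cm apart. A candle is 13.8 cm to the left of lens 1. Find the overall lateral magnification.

Lens 1: 1/d_i1 = 1/(19.0) − 1/(13.8) = -0.01983, so d_i1 = -50.42 cm; m₁ = −d_i1/d_o1 = +3.654.
d_o2 = 34.6 − (-50.42) = 85.02 cm.
Lens 2: 1/d_i2 = 1/(36.0) − 1/(85.02) = 0.01602, so d_i2 = 62.44 cm; m₂ = −d_i2/d_o2 = -0.7344.
m = m₁·m₂ = (+3.654)(-0.7344) = -2.68.

m = -2.68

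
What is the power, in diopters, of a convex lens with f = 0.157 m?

P = +6.37 D

P = 1/f = 1/(0.157 m) = +6.37 D.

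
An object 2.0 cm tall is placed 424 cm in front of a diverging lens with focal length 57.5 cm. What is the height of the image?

For a diverging lens, f = -57.5 cm.
1/d_i = 1/f − 1/d_o = 1/(-57.50) − 1/(424) = -0.01975, so d_i = -50.63 cm.
m = −d_i/d_o = +0.1194.
|h_i| = |m|·h_o = 0.1194 × 2.0 = 0.239 cm. The image is virtual, upright and reduced, on the same side as the object.

0.239 cm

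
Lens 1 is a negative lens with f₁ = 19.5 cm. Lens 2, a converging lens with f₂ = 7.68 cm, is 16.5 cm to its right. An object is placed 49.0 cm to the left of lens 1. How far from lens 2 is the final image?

Lens 1 is diverging, so f₁ = −19.5 cm.
Lens 1: 1/d_i1 = 1/f₁ − 1/d_o1 = 1/(-19.5) − 1/(49.0) = -0.07169, so d_i1 = -13.95 cm.
The intermediate image is 13.95 cm to the left of lens 1 (virtual), which is 16.5 − (-13.95) = 30.45 cm to the left of lens 2, so d_o2 = +30.45 cm.
Lens 2: 1/d_i2 = 1/f₂ − 1/d_o2 = 1/(7.68) − 1/(30.45) = 0.09737, so d_i2 = 10.3 cm.
The final image is real, 10.3 cm to the right of lens 2 (overall magnification ≈ -0.096).

10.3 cm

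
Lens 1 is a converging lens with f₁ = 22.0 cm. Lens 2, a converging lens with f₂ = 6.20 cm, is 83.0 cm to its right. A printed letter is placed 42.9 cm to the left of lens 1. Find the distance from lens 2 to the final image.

Lens 1: 1/d_i1 = 1/f₁ − 1/d_o1 = 1/(22.0) − 1/(42.9) = 0.02214, so d_i1 = 45.16 cm.
The intermediate image is 45.16 cm to the right of lens 1, which is 83.0 − (45.16) = 37.84 cm to the left of lens 2, so d_o2 = +37.84 cm.
Lens 2: 1/d_i2 = 1/f₂ − 1/d_o2 = 1/(6.20) − 1/(37.84) = 0.1349, so d_i2 = 7.41 cm.
The final image is real, 7.41 cm to the right of lens 2 (overall magnification ≈ 0.21).

7.41 cm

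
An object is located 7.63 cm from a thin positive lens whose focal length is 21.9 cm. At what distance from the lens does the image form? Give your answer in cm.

11.7 cm

Lens equation: 1/s_i = 1/f − 1/s_o = 1/(21.90) − 1/(7.63) = 0.04566 − 0.1311 = -0.08540, so s_i = -11.7 cm.
The image is virtual, upright and enlarged, on the same side as the object.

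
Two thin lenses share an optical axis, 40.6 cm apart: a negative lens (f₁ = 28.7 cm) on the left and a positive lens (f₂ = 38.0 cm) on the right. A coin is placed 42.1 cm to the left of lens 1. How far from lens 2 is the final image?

111 cm

Lens 1 is diverging, so f₁ = −28.7 cm.
Lens 1: 1/d_i1 = 1/f₁ − 1/d_o1 = 1/(-28.7) − 1/(42.1) = -0.05860, so d_i1 = -17.07 cm.
The intermediate image is 17.07 cm to the left of lens 1 (virtual), which is 40.6 − (-17.07) = 57.67 cm to the left of lens 2, so d_o2 = +57.67 cm.
Lens 2: 1/d_i2 = 1/f₂ − 1/d_o2 = 1/(38.0) − 1/(57.67) = 0.008976, so d_i2 = 111 cm.
The final image is real, 111 cm to the right of lens 2 (overall magnification ≈ -0.78).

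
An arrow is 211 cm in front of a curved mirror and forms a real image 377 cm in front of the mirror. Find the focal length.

Real image ⇒ d_i = +377 cm.
1/f = 1/d_o + 1/d_i = 1/(211) + 1/(377) = 0.007392, so f = 135 cm.
Since f is positive, the curved mirror is concave.

f = 135 cm (concave)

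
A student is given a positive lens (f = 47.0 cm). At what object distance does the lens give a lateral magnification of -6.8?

53.9 cm

m = −d_i/d_o ⇒ d_i = −m·d_o.
1/f = 1/d_o + 1/d_i = 1/d_o − 1/(m·d_o) = (1 − 1/m)/d_o, so d_o = f(1 − 1/m) = (47.00)(1 − 1/(-6.8)) = 53.9 cm.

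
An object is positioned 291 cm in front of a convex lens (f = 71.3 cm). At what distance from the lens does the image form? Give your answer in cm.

Thin-lens equation: 1/v = 1/f − 1/u = 1/(71.30) − 1/(291) = 0.01403 − 0.003436 = 0.01059, so v = 94.4 cm.
The image is real, inverted and reduced, on the far side of the lens.

94.4 cm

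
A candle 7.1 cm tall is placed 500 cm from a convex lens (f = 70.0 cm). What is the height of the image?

1.16 cm

1/d_i = 1/f − 1/d_o = 1/(70.00) − 1/(500) = 0.01229, so d_i = 81.40 cm.
m = −d_i/d_o = -0.1628.
|h_i| = |m|·h_o = 0.1628 × 7.1 = 1.16 cm. The image is real, inverted and reduced, on the far side of the lens.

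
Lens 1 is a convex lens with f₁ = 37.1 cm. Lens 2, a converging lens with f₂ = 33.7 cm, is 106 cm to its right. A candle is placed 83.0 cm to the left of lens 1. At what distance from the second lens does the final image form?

Lens 1: 1/d_i1 = 1/f₁ − 1/d_o1 = 1/(37.1) − 1/(83.0) = 0.01491, so d_i1 = 67.09 cm.
The intermediate image is 67.09 cm to the right of lens 1, which is 106 − (67.09) = 38.91 cm to the left of lens 2, so d_o2 = +38.91 cm.
Lens 2: 1/d_i2 = 1/f₂ − 1/d_o2 = 1/(33.7) − 1/(38.91) = 0.003973, so d_i2 = 252 cm.
The final image is real, 252 cm to the right of lens 2 (overall magnification ≈ 5.2).

252 cm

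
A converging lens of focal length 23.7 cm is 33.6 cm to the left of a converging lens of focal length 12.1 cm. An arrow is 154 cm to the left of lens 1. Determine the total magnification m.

Lens 1: 1/d_i1 = 1/(23.7) − 1/(154) = 0.03570, so d_i1 = 28.01 cm; m₁ = −d_i1/d_o1 = -0.1819.
d_o2 = 33.6 − (28.01) = 5.590 cm.
Lens 2: 1/d_i2 = 1/(12.1) − 1/(5.590) = -0.09625, so d_i2 = -10.39 cm; m₂ = −d_i2/d_o2 = +1.859.
m = m₁·m₂ = (-0.1819)(+1.859) = -0.338.

m = -0.338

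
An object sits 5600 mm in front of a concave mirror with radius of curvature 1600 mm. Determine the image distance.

933 mm

f = R/2 = 1600/2 = 800.0 mm.
Mirror equation: 1/q = 1/f − 1/p = 1/(800.0) − 1/(5600) = 0.001250 − 0.0001786 = 0.001071, so q = 933 mm.
The image is real, inverted and reduced, in front of the mirror.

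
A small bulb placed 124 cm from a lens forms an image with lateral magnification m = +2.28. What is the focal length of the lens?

m = −d_i/d_o ⇒ d_i = −m·d_o = −(+2.28)·(124) = -282.7 cm.
1/f = 1/d_o + 1/d_i = 1/(124) + 1/(-282.7) = 0.004527, so f = 221 cm.
Since f is positive, the lens is converging.

f = 221 cm (converging)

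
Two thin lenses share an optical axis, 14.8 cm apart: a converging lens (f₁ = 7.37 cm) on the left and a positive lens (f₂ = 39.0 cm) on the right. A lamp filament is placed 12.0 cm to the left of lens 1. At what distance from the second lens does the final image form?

3.87 cm

Lens 1: 1/d_i1 = 1/f₁ − 1/d_o1 = 1/(7.37) − 1/(12.0) = 0.05235, so d_i1 = 19.10 cm.
The intermediate image is 19.10 cm to the right of lens 1, which lies 4.300 cm to the right of lens 2 — a virtual object — so d_o2 = −4.300 cm.
Lens 2: 1/d_i2 = 1/f₂ − 1/d_o2 = 1/(39.0) − 1/(-4.300) = 0.2582, so d_i2 = 3.87 cm.
The final image is real, 3.87 cm to the right of lens 2 (overall magnification ≈ -1.4).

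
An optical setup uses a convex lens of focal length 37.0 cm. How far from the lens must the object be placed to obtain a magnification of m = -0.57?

m = −d_i/d_o ⇒ d_i = −m·d_o.
1/f = 1/d_o + 1/d_i = 1/d_o − 1/(m·d_o) = (1 − 1/m)/d_o, so d_o = f(1 − 1/m) = (37.00)(1 − 1/(-0.57)) = 102 cm.

102 cm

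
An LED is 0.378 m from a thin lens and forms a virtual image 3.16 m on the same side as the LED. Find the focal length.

Virtual image ⇒ d_i = −3.16 m.
1/f = 1/d_o + 1/d_i = 1/(0.378) + 1/(-3.16) = 2.329, so f = 0.429 m.
Since f is positive, the thin lens is converging.

f = 0.429 m (converging)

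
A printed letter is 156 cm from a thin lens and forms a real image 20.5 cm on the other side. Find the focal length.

Real image ⇒ d_i = +20.5 cm.
1/f = 1/d_o + 1/d_i = 1/(156) + 1/(20.5) = 0.05519, so f = 18.1 cm.
Since f is positive, the thin lens is converging.

f = 18.1 cm (converging)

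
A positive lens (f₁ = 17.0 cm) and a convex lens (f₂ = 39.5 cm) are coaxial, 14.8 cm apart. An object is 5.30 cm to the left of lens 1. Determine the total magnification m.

m = +3.38

Lens 1: 1/d_i1 = 1/(17.0) − 1/(5.30) = -0.1299, so d_i1 = -7.701 cm; m₁ = −d_i1/d_o1 = +1.453.
d_o2 = 14.8 − (-7.701) = 22.50 cm.
Lens 2: 1/d_i2 = 1/(39.5) − 1/(22.50) = -0.01913, so d_i2 = -52.28 cm; m₂ = −d_i2/d_o2 = +2.324.
m = m₁·m₂ = (+1.453)(+2.324) = +3.38.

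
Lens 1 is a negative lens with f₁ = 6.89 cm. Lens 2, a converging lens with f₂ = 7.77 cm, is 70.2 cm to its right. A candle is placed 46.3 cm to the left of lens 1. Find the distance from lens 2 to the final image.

8.65 cm

Lens 1 is diverging, so f₁ = −6.89 cm.
Lens 1: 1/d_i1 = 1/f₁ − 1/d_o1 = 1/(-6.89) − 1/(46.3) = -0.1667, so d_i1 = -5.997 cm.
The intermediate image is 5.997 cm to the left of lens 1 (virtual), which is 70.2 − (-5.997) = 76.20 cm to the left of lens 2, so d_o2 = +76.20 cm.
Lens 2: 1/d_i2 = 1/f₂ − 1/d_o2 = 1/(7.77) − 1/(76.20) = 0.1156, so d_i2 = 8.65 cm.
The final image is real, 8.65 cm to the right of lens 2 (overall magnification ≈ -0.015).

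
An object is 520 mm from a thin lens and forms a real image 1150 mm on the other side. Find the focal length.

Real image ⇒ d_i = +1150 mm.
1/f = 1/d_o + 1/d_i = 1/(520) + 1/(1150) = 0.002793, so f = 358 mm.
Since f is positive, the thin lens is converging.

f = 358 mm (converging)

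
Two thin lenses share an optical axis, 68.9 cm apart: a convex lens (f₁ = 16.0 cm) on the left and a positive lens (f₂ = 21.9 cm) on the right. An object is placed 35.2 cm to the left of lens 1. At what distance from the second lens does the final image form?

Lens 1: 1/d_i1 = 1/f₁ − 1/d_o1 = 1/(16.0) − 1/(35.2) = 0.03409, so d_i1 = 29.33 cm.
The intermediate image is 29.33 cm to the right of lens 1, which is 68.9 − (29.33) = 39.57 cm to the left of lens 2, so d_o2 = +39.57 cm.
Lens 2: 1/d_i2 = 1/f₂ − 1/d_o2 = 1/(21.9) − 1/(39.57) = 0.02039, so d_i2 = 49.0 cm.
The final image is real, 49.0 cm to the right of lens 2 (overall magnification ≈ 1.0).

49.0 cm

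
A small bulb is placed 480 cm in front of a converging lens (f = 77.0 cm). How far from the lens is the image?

91.7 cm

Lens equation: 1/v = 1/f − 1/u = 1/(77.00) − 1/(480) = 0.01299 − 0.002083 = 0.01090, so v = 91.7 cm.
The image is real, inverted and reduced, on the far side of the lens.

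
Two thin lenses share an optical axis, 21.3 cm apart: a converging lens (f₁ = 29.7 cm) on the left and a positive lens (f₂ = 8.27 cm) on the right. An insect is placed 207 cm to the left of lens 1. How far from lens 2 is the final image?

Lens 1: 1/d_i1 = 1/f₁ − 1/d_o1 = 1/(29.7) − 1/(207) = 0.02884, so d_i1 = 34.68 cm.
The intermediate image is 34.68 cm to the right of lens 1, which lies 13.38 cm to the right of lens 2 — a virtual object — so d_o2 = −13.38 cm.
Lens 2: 1/d_i2 = 1/f₂ − 1/d_o2 = 1/(8.27) − 1/(-13.38) = 0.1957, so d_i2 = 5.11 cm.
The final image is real, 5.11 cm to the right of lens 2 (overall magnification ≈ -0.064).

5.11 cm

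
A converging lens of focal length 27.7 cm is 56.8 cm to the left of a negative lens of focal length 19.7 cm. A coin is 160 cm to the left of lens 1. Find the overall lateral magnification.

m = -0.0959

Lens 1: 1/d_i1 = 1/(27.7) − 1/(160) = 0.02985, so d_i1 = 33.50 cm; m₁ = −d_i1/d_o1 = -0.2094.
d_o2 = 56.8 − (33.50) = 23.30 cm.
f₂ = −19.7 cm (diverging).
Lens 2: 1/d_i2 = 1/(-19.7) − 1/(23.30) = -0.09368, so d_i2 = -10.67 cm; m₂ = −d_i2/d_o2 = +0.4581.
m = m₁·m₂ = (-0.2094)(+0.4581) = -0.0959.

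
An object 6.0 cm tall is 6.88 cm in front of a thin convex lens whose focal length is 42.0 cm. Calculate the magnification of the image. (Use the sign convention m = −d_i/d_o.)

1/d_i = 1/f − 1/d_o = 1/(42.00) − 1/(6.88) = -0.1215, so d_i = -8.228 cm.
m = −d_i/d_o = −(-8.228)/(6.88) = +1.20.
The image is virtual, upright and enlarged, on the same side as the object.

m = +1.20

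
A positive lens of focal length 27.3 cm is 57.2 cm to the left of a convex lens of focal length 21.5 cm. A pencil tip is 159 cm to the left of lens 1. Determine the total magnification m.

m = +1.63

Lens 1: 1/d_i1 = 1/(27.3) − 1/(159) = 0.03034, so d_i1 = 32.96 cm; m₁ = −d_i1/d_o1 = -0.2073.
d_o2 = 57.2 − (32.96) = 24.24 cm.
Lens 2: 1/d_i2 = 1/(21.5) − 1/(24.24) = 0.005258, so d_i2 = 190.2 cm; m₂ = −d_i2/d_o2 = -7.847.
m = m₁·m₂ = (-0.2073)(-7.847) = +1.63.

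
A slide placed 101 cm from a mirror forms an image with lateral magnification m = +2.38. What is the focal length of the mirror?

f = 174 cm (concave)

m = −d_i/d_o ⇒ d_i = −m·d_o = −(+2.38)·(101) = -240.4 cm.
1/f = 1/d_o + 1/d_i = 1/(101) + 1/(-240.4) = 0.005741, so f = 174 cm.
Since f is positive, the mirror is concave.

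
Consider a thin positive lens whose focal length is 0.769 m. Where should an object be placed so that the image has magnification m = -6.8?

0.882 m

m = −d_i/d_o ⇒ d_i = −m·d_o.
1/f = 1/d_o + 1/d_i = 1/d_o − 1/(m·d_o) = (1 − 1/m)/d_o, so d_o = f(1 − 1/m) = (0.7690)(1 − 1/(-6.8)) = 0.882 m.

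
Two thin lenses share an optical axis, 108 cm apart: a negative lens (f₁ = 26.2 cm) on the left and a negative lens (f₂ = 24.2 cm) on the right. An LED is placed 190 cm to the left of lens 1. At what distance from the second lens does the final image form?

Lens 1 is diverging, so f₁ = −26.2 cm.
Lens 1: 1/d_i1 = 1/f₁ − 1/d_o1 = 1/(-26.2) − 1/(190) = -0.04343, so d_i1 = -23.02 cm.
The intermediate image is 23.02 cm to the left of lens 1 (virtual), which is 108 − (-23.02) = 131.0 cm to the left of lens 2, so d_o2 = +131.0 cm.
Lens 2 is diverging, so f₂ = −24.2 cm.
Lens 2: 1/d_i2 = 1/f₂ − 1/d_o2 = 1/(-24.2) − 1/(131.0) = -0.04896, so d_i2 = -20.4 cm.
The final image is virtual, 20.4 cm to the left of lens 2 (overall magnification ≈ 0.019).

20.4 cm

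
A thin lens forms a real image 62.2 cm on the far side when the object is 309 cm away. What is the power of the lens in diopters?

d_i = +62.2 cm.
1/f = 1/d_o + 1/d_i = 1/(309) + 1/(62.2) = 0.01931 cm⁻¹.
f = 51.78 cm = 0.5178 m, so P = 1/f = +1.93 D.

P = +1.93 D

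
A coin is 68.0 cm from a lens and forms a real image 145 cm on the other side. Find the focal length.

Real image ⇒ d_i = +145 cm.
1/f = 1/d_o + 1/d_i = 1/(68.0) + 1/(145) = 0.02160, so f = 46.3 cm.
Since f is positive, the lens is converging.

f = 46.3 cm (converging)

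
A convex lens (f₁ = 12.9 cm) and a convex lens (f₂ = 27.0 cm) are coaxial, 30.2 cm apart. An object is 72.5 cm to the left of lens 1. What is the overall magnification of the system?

m = -0.468

Lens 1: 1/d_i1 = 1/(12.9) − 1/(72.5) = 0.06373, so d_i1 = 15.69 cm; m₁ = −d_i1/d_o1 = -0.2164.
d_o2 = 30.2 − (15.69) = 14.51 cm.
Lens 2: 1/d_i2 = 1/(27.0) − 1/(14.51) = -0.03188, so d_i2 = -31.37 cm; m₂ = −d_i2/d_o2 = +2.162.
m = m₁·m₂ = (-0.2164)(+2.162) = -0.468.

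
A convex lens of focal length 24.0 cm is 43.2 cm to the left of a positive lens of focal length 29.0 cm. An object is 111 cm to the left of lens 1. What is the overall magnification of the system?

m = -0.487

Lens 1: 1/d_i1 = 1/(24.0) − 1/(111) = 0.03266, so d_i1 = 30.62 cm; m₁ = −d_i1/d_o1 = -0.2759.
d_o2 = 43.2 − (30.62) = 12.58 cm.
Lens 2: 1/d_i2 = 1/(29.0) − 1/(12.58) = -0.04501, so d_i2 = -22.22 cm; m₂ = −d_i2/d_o2 = +1.766.
m = m₁·m₂ = (-0.2759)(+1.766) = -0.487.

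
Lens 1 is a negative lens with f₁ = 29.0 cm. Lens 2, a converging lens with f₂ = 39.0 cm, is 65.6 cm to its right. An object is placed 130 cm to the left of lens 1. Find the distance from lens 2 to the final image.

Lens 1 is diverging, so f₁ = −29.0 cm.
Lens 1: 1/d_i1 = 1/f₁ − 1/d_o1 = 1/(-29.0) − 1/(130) = -0.04218, so d_i1 = -23.71 cm.
The intermediate image is 23.71 cm to the left of lens 1 (virtual), which is 65.6 − (-23.71) = 89.31 cm to the left of lens 2, so d_o2 = +89.31 cm.
Lens 2: 1/d_i2 = 1/f₂ − 1/d_o2 = 1/(39.0) − 1/(89.31) = 0.01444, so d_i2 = 69.2 cm.
The final image is real, 69.2 cm to the right of lens 2 (overall magnification ≈ -0.14).

69.2 cm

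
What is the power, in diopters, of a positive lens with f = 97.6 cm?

f = 97.6 cm = 0.976 m.
P = 1/f = 1/(0.976 m) = +1.02 D.

P = +1.02 D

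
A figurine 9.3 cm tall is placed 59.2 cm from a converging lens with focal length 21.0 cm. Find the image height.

1/d_i = 1/f − 1/d_o = 1/(21.00) − 1/(59.2) = 0.03073, so d_i = 32.54 cm.
m = −d_i/d_o = -0.5497.
|h_i| = |m|·h_o = 0.5497 × 9.3 = 5.11 cm. The image is real, inverted and reduced, on the far side of the lens.

5.11 cm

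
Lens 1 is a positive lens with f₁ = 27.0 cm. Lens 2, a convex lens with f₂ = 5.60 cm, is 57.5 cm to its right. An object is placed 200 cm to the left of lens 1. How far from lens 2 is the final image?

Lens 1: 1/d_i1 = 1/f₁ − 1/d_o1 = 1/(27.0) − 1/(200) = 0.03204, so d_i1 = 31.21 cm.
The intermediate image is 31.21 cm to the right of lens 1, which is 57.5 − (31.21) = 26.29 cm to the left of lens 2, so d_o2 = +26.29 cm.
Lens 2: 1/d_i2 = 1/f₂ − 1/d_o2 = 1/(5.60) − 1/(26.29) = 0.1405, so d_i2 = 7.12 cm.
The final image is real, 7.12 cm to the right of lens 2 (overall magnification ≈ 0.042).

7.12 cm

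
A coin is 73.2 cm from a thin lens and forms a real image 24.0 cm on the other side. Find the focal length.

Real image ⇒ d_i = +24.0 cm.
1/f = 1/d_o + 1/d_i = 1/(73.2) + 1/(24.0) = 0.05533, so f = 18.1 cm.
Since f is positive, the thin lens is converging.

f = 18.1 cm (converging)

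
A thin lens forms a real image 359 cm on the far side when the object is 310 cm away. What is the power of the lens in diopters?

P = +0.601 D

d_i = +359 cm.
1/f = 1/d_o + 1/d_i = 1/(310) + 1/(359) = 0.006011 cm⁻¹.
f = 166.4 cm = 1.664 m, so P = 1/f = +0.601 D.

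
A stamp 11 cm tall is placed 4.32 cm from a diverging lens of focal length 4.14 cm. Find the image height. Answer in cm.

5.38 cm

For a diverging lens, f = -4.14 cm.
1/d_i = 1/f − 1/d_o = 1/(-4.140) − 1/(4.32) = -0.4730, so d_i = -2.114 cm.
m = −d_i/d_o = +0.4894.
|h_i| = |m|·h_o = 0.4894 × 11 = 5.38 cm. The image is virtual, upright and reduced, on the same side as the object.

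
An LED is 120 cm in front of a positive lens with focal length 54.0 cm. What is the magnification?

m = -0.818

1/d_i = 1/f − 1/d_o = 1/(54.00) − 1/(120) = 0.01019, so d_i = 98.18 cm.
m = −d_i/d_o = −(98.18)/(120) = -0.818.
The image is real, inverted and reduced, on the far side of the lens.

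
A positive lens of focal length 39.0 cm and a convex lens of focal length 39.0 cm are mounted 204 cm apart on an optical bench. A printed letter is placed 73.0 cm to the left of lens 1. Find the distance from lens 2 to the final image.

57.7 cm

Lens 1: 1/d_i1 = 1/f₁ − 1/d_o1 = 1/(39.0) − 1/(73.0) = 0.01194, so d_i1 = 83.74 cm.
The intermediate image is 83.74 cm to the right of lens 1, which is 204 − (83.74) = 120.3 cm to the left of lens 2, so d_o2 = +120.3 cm.
Lens 2: 1/d_i2 = 1/f₂ − 1/d_o2 = 1/(39.0) − 1/(120.3) = 0.01733, so d_i2 = 57.7 cm.
The final image is real, 57.7 cm to the right of lens 2 (overall magnification ≈ 0.55).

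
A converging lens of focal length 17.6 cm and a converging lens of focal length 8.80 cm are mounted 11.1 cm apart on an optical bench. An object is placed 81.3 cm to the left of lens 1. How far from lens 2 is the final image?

4.96 cm

Lens 1: 1/d_i1 = 1/f₁ − 1/d_o1 = 1/(17.6) − 1/(81.3) = 0.04452, so d_i1 = 22.46 cm.
The intermediate image is 22.46 cm to the right of lens 1, which lies 11.36 cm to the right of lens 2 — a virtual object — so d_o2 = −11.36 cm.
Lens 2: 1/d_i2 = 1/f₂ − 1/d_o2 = 1/(8.80) − 1/(-11.36) = 0.2017, so d_i2 = 4.96 cm.
The final image is real, 4.96 cm to the right of lens 2 (overall magnification ≈ -0.12).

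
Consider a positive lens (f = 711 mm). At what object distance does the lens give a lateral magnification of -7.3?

m = −d_i/d_o ⇒ d_i = −m·d_o.
1/f = 1/d_o + 1/d_i = 1/d_o − 1/(m·d_o) = (1 − 1/m)/d_o, so d_o = f(1 − 1/m) = (711.0)(1 − 1/(-7.3)) = 808 mm.

808 mm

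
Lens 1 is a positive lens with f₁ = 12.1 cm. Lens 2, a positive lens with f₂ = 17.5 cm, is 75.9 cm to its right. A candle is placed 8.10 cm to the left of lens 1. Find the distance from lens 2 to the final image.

21.2 cm

Lens 1: 1/d_i1 = 1/f₁ − 1/d_o1 = 1/(12.1) − 1/(8.10) = -0.04081, so d_i1 = -24.50 cm.
The intermediate image is 24.50 cm to the left of lens 1 (virtual), which is 75.9 − (-24.50) = 100.4 cm to the left of lens 2, so d_o2 = +100.4 cm.
Lens 2: 1/d_i2 = 1/f₂ − 1/d_o2 = 1/(17.5) − 1/(100.4) = 0.04718, so d_i2 = 21.2 cm.
The final image is real, 21.2 cm to the right of lens 2 (overall magnification ≈ -0.64).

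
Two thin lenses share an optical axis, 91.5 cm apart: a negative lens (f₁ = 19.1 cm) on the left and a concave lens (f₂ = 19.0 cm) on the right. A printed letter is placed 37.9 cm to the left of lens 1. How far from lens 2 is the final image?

16.1 cm

Lens 1 is diverging, so f₁ = −19.1 cm.
Lens 1: 1/d_i1 = 1/f₁ − 1/d_o1 = 1/(-19.1) − 1/(37.9) = -0.07874, so d_i1 = -12.70 cm.
The intermediate image is 12.70 cm to the left of lens 1 (virtual), which is 91.5 − (-12.70) = 104.2 cm to the left of lens 2, so d_o2 = +104.2 cm.
Lens 2 is diverging, so f₂ = −19.0 cm.
Lens 2: 1/d_i2 = 1/f₂ − 1/d_o2 = 1/(-19.0) − 1/(104.2) = -0.06223, so d_i2 = -16.1 cm.
The final image is virtual, 16.1 cm to the left of lens 2 (overall magnification ≈ 0.052).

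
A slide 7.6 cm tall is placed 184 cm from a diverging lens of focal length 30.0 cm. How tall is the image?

For a diverging lens, f = -30.0 cm.
1/d_i = 1/f − 1/d_o = 1/(-30.00) − 1/(184) = -0.03877, so d_i = -25.79 cm.
m = −d_i/d_o = +0.1402.
|h_i| = |m|·h_o = 0.1402 × 7.6 = 1.07 cm. The image is virtual, upright and reduced, on the same side as the object.

1.07 cm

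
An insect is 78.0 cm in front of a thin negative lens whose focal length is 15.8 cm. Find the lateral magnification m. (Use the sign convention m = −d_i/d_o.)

m = +0.168

For a negative lens, f = -15.8 cm.
1/d_i = 1/f − 1/d_o = 1/(-15.80) − 1/(78.0) = -0.07611, so d_i = -13.14 cm.
m = −d_i/d_o = −(-13.14)/(78.0) = +0.168.
The image is virtual, upright and reduced, on the same side as the object.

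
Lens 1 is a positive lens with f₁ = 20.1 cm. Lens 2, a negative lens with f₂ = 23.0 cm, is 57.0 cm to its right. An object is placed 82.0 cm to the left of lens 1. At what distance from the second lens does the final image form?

13.1 cm

Lens 1: 1/d_i1 = 1/f₁ − 1/d_o1 = 1/(20.1) − 1/(82.0) = 0.03756, so d_i1 = 26.63 cm.
The intermediate image is 26.63 cm to the right of lens 1, which is 57.0 − (26.63) = 30.37 cm to the left of lens 2, so d_o2 = +30.37 cm.
Lens 2 is diverging, so f₂ = −23.0 cm.
Lens 2: 1/d_i2 = 1/f₂ − 1/d_o2 = 1/(-23.0) − 1/(30.37) = -0.07641, so d_i2 = -13.1 cm.
The final image is virtual, 13.1 cm to the left of lens 2 (overall magnification ≈ -0.14).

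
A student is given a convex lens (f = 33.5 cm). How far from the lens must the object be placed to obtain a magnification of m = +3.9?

m = −d_i/d_o ⇒ d_i = −m·d_o.
1/f = 1/d_o + 1/d_i = 1/d_o − 1/(m·d_o) = (1 − 1/m)/d_o, so d_o = f(1 − 1/m) = (33.50)(1 − 1/(+3.9)) = 24.9 cm.

24.9 cm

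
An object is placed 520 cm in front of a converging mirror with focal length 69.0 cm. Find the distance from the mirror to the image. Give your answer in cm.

Mirror equation: 1/d_i = 1/f − 1/d_o = 1/(69.00) − 1/(520) = 0.01449 − 0.001923 = 0.01257, so d_i = 79.6 cm.
The image is real, inverted and reduced, in front of the mirror.

79.6 cm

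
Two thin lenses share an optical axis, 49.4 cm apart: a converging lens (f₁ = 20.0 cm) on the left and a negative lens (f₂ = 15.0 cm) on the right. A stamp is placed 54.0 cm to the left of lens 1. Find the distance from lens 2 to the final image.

Lens 1: 1/d_i1 = 1/f₁ − 1/d_o1 = 1/(20.0) − 1/(54.0) = 0.03148, so d_i1 = 31.76 cm.
The intermediate image is 31.76 cm to the right of lens 1, which is 49.4 − (31.76) = 17.64 cm to the left of lens 2, so d_o2 = +17.64 cm.
Lens 2 is diverging, so f₂ = −15.0 cm.
Lens 2: 1/d_i2 = 1/f₂ − 1/d_o2 = 1/(-15.0) − 1/(17.64) = -0.1234, so d_i2 = -8.11 cm.
The final image is virtual, 8.11 cm to the left of lens 2 (overall magnification ≈ -0.27).

8.11 cm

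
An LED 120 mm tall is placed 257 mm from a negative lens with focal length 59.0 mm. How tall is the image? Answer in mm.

22.4 mm

For a negative lens, f = -59.0 mm.
1/d_i = 1/f − 1/d_o = 1/(-59.00) − 1/(257) = -0.02084, so d_i = -47.98 mm.
m = −d_i/d_o = +0.1867.
|h_i| = |m|·h_o = 0.1867 × 120 = 22.4 mm. The image is virtual, upright and reduced, on the same side as the object.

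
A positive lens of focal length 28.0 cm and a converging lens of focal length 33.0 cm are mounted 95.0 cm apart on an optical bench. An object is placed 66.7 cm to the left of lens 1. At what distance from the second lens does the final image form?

112 cm

Lens 1: 1/d_i1 = 1/f₁ − 1/d_o1 = 1/(28.0) − 1/(66.7) = 0.02072, so d_i1 = 48.26 cm.
The intermediate image is 48.26 cm to the right of lens 1, which is 95.0 − (48.26) = 46.74 cm to the left of lens 2, so d_o2 = +46.74 cm.
Lens 2: 1/d_i2 = 1/f₂ − 1/d_o2 = 1/(33.0) − 1/(46.74) = 0.008908, so d_i2 = 112 cm.
The final image is real, 112 cm to the right of lens 2 (overall magnification ≈ 1.7).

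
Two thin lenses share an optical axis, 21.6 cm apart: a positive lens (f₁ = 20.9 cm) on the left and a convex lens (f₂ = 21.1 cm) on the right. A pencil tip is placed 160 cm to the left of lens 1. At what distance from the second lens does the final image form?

Lens 1: 1/d_i1 = 1/f₁ − 1/d_o1 = 1/(20.9) − 1/(160) = 0.04160, so d_i1 = 24.04 cm.
The intermediate image is 24.04 cm to the right of lens 1, which lies 2.440 cm to the right of lens 2 — a virtual object — so d_o2 = −2.440 cm.
Lens 2: 1/d_i2 = 1/f₂ − 1/d_o2 = 1/(21.1) − 1/(-2.440) = 0.4572, so d_i2 = 2.19 cm.
The final image is real, 2.19 cm to the right of lens 2 (overall magnification ≈ -0.13).

2.19 cm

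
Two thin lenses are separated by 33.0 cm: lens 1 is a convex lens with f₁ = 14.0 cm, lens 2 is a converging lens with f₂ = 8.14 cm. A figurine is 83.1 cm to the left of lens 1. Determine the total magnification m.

Lens 1: 1/d_i1 = 1/(14.0) − 1/(83.1) = 0.05939, so d_i1 = 16.84 cm; m₁ = −d_i1/d_o1 = -0.2026.
d_o2 = 33.0 − (16.84) = 16.16 cm.
Lens 2: 1/d_i2 = 1/(8.14) − 1/(16.16) = 0.06097, so d_i2 = 16.40 cm; m₂ = −d_i2/d_o2 = -1.015.
m = m₁·m₂ = (-0.2026)(-1.015) = +0.206.

m = +0.206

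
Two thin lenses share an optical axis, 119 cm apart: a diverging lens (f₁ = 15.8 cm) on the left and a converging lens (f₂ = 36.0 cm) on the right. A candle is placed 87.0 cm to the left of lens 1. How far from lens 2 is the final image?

Lens 1 is diverging, so f₁ = −15.8 cm.
Lens 1: 1/d_i1 = 1/f₁ − 1/d_o1 = 1/(-15.8) − 1/(87.0) = -0.07479, so d_i1 = -13.37 cm.
The intermediate image is 13.37 cm to the left of lens 1 (virtual), which is 119 − (-13.37) = 132.4 cm to the left of lens 2, so d_o2 = +132.4 cm.
Lens 2: 1/d_i2 = 1/f₂ − 1/d_o2 = 1/(36.0) − 1/(132.4) = 0.02022, so d_i2 = 49.4 cm.
The final image is real, 49.4 cm to the right of lens 2 (overall magnification ≈ -0.057).

49.4 cm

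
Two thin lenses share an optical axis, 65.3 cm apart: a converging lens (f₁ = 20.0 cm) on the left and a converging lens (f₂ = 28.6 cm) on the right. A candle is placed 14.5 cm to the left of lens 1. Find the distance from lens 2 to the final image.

37.7 cm

Lens 1: 1/d_i1 = 1/f₁ − 1/d_o1 = 1/(20.0) − 1/(14.5) = -0.01897, so d_i1 = -52.73 cm.
The intermediate image is 52.73 cm to the left of lens 1 (virtual), which is 65.3 − (-52.73) = 118.0 cm to the left of lens 2, so d_o2 = +118.0 cm.
Lens 2: 1/d_i2 = 1/f₂ − 1/d_o2 = 1/(28.6) − 1/(118.0) = 0.02649, so d_i2 = 37.7 cm.
The final image is real, 37.7 cm to the right of lens 2 (overall magnification ≈ -1.2).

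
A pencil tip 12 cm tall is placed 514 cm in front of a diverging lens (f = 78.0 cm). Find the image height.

For a diverging lens, f = -78.0 cm.
1/d_i = 1/f − 1/d_o = 1/(-78.00) − 1/(514) = -0.01477, so d_i = -67.72 cm.
m = −d_i/d_o = +0.1318.
|h_i| = |m|·h_o = 0.1318 × 12 = 1.58 cm. The image is virtual, upright and reduced, on the same side as the object.

1.58 cm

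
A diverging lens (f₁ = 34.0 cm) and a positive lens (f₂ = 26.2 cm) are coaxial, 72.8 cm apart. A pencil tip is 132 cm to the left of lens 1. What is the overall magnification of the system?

f₁ = −34.0 cm (diverging).
Lens 1: 1/d_i1 = 1/(-34.0) − 1/(132) = -0.03699, so d_i1 = -27.04 cm; m₁ = −d_i1/d_o1 = +0.2048.
d_o2 = 72.8 − (-27.04) = 99.84 cm.
Lens 2: 1/d_i2 = 1/(26.2) − 1/(99.84) = 0.02815, so d_i2 = 35.52 cm; m₂ = −d_i2/d_o2 = -0.3558.
m = m₁·m₂ = (+0.2048)(-0.3558) = -0.0729.

m = -0.0729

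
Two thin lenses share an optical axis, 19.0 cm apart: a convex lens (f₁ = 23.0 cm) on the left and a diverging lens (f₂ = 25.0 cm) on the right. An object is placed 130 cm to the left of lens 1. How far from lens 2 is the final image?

Lens 1: 1/d_i1 = 1/f₁ − 1/d_o1 = 1/(23.0) − 1/(130) = 0.03579, so d_i1 = 27.94 cm.
The intermediate image is 27.94 cm to the right of lens 1, which lies 8.940 cm to the right of lens 2 — a virtual object — so d_o2 = −8.940 cm.
Lens 2 is diverging, so f₂ = −25.0 cm.
Lens 2: 1/d_i2 = 1/f₂ − 1/d_o2 = 1/(-25.0) − 1/(-8.940) = 0.07186, so d_i2 = 13.9 cm.
The final image is real, 13.9 cm to the right of lens 2 (overall magnification ≈ -0.33).

13.9 cm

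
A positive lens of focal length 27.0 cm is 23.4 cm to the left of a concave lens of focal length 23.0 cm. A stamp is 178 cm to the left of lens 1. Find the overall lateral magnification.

Lens 1: 1/d_i1 = 1/(27.0) − 1/(178) = 0.03142, so d_i1 = 31.83 cm; m₁ = −d_i1/d_o1 = -0.1788.
d_o2 = 23.4 − (31.83) = -8.430 cm (virtual object).
f₂ = −23.0 cm (diverging).
Lens 2: 1/d_i2 = 1/(-23.0) − 1/(-8.430) = 0.07515, so d_i2 = 13.31 cm; m₂ = −d_i2/d_o2 = +1.579.
m = m₁·m₂ = (-0.1788)(+1.579) = -0.282.

m = -0.282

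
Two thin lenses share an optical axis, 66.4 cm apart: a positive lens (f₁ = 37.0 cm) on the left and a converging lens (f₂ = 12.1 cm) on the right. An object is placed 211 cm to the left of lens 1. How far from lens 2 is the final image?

27.6 cm

Lens 1: 1/d_i1 = 1/f₁ − 1/d_o1 = 1/(37.0) − 1/(211) = 0.02229, so d_i1 = 44.87 cm.
The intermediate image is 44.87 cm to the right of lens 1, which is 66.4 − (44.87) = 21.53 cm to the left of lens 2, so d_o2 = +21.53 cm.
Lens 2: 1/d_i2 = 1/f₂ − 1/d_o2 = 1/(12.1) − 1/(21.53) = 0.03620, so d_i2 = 27.6 cm.
The final image is real, 27.6 cm to the right of lens 2 (overall magnification ≈ 0.27).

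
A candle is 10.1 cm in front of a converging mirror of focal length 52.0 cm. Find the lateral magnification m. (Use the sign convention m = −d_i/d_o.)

1/d_i = 1/f − 1/d_o = 1/(52.00) − 1/(10.1) = -0.07978, so d_i = -12.53 cm.
m = −d_i/d_o = −(-12.53)/(10.1) = +1.24.
The image is virtual, upright and enlarged, behind the mirror.

m = +1.24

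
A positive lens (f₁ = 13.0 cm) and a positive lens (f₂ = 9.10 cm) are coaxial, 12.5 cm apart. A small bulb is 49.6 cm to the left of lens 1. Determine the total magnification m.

m = -0.227

Lens 1: 1/d_i1 = 1/(13.0) − 1/(49.6) = 0.05676, so d_i1 = 17.62 cm; m₁ = −d_i1/d_o1 = -0.3552.
d_o2 = 12.5 − (17.62) = -5.120 cm (virtual object).
Lens 2: 1/d_i2 = 1/(9.10) − 1/(-5.120) = 0.3052, so d_i2 = 3.277 cm; m₂ = −d_i2/d_o2 = +0.6399.
m = m₁·m₂ = (-0.3552)(+0.6399) = -0.227.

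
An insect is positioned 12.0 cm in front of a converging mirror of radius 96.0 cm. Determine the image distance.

16.0 cm

f = R/2 = 96.0/2 = 48.00 cm.
Mirror equation: 1/v = 1/f − 1/u = 1/(48.00) − 1/(12.0) = 0.02083 − 0.08333 = -0.06250, so v = -16.0 cm.
The image is virtual, upright and enlarged, behind the mirror.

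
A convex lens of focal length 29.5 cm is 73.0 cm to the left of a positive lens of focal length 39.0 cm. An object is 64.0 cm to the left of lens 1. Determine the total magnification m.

m = -1.61

Lens 1: 1/d_i1 = 1/(29.5) − 1/(64.0) = 0.01827, so d_i1 = 54.72 cm; m₁ = −d_i1/d_o1 = -0.8550.
d_o2 = 73.0 − (54.72) = 18.28 cm.
Lens 2: 1/d_i2 = 1/(39.0) − 1/(18.28) = -0.02906, so d_i2 = -34.41 cm; m₂ = −d_i2/d_o2 = +1.882.
m = m₁·m₂ = (-0.8550)(+1.882) = -1.61.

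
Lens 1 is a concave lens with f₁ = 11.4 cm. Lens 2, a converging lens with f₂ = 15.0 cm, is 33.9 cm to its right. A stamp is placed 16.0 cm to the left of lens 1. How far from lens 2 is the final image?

Lens 1 is diverging, so f₁ = −11.4 cm.
Lens 1: 1/d_i1 = 1/f₁ − 1/d_o1 = 1/(-11.4) − 1/(16.0) = -0.1502, so d_i1 = -6.657 cm.
The intermediate image is 6.657 cm to the left of lens 1 (virtual), which is 33.9 − (-6.657) = 40.56 cm to the left of lens 2, so d_o2 = +40.56 cm.
Lens 2: 1/d_i2 = 1/f₂ − 1/d_o2 = 1/(15.0) − 1/(40.56) = 0.04201, so d_i2 = 23.8 cm.
The final image is real, 23.8 cm to the right of lens 2 (overall magnification ≈ -0.24).

23.8 cm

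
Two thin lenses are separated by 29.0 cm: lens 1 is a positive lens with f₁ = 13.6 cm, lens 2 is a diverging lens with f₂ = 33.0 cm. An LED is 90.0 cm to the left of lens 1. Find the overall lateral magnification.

m = -0.128

Lens 1: 1/d_i1 = 1/(13.6) − 1/(90.0) = 0.06242, so d_i1 = 16.02 cm; m₁ = −d_i1/d_o1 = -0.1780.
d_o2 = 29.0 − (16.02) = 12.98 cm.
f₂ = −33.0 cm (diverging).
Lens 2: 1/d_i2 = 1/(-33.0) − 1/(12.98) = -0.1073, so d_i2 = -9.316 cm; m₂ = −d_i2/d_o2 = +0.7177.
m = m₁·m₂ = (-0.1780)(+0.7177) = -0.128.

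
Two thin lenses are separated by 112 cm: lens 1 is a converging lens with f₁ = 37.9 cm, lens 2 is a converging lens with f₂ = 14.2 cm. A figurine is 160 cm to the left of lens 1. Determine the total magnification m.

m = +0.0916

Lens 1: 1/d_i1 = 1/(37.9) − 1/(160) = 0.02014, so d_i1 = 49.66 cm; m₁ = −d_i1/d_o1 = -0.3104.
d_o2 = 112 − (49.66) = 62.34 cm.
Lens 2: 1/d_i2 = 1/(14.2) − 1/(62.34) = 0.05438, so d_i2 = 18.39 cm; m₂ = −d_i2/d_o2 = -0.2950.
m = m₁·m₂ = (-0.3104)(-0.2950) = +0.0916.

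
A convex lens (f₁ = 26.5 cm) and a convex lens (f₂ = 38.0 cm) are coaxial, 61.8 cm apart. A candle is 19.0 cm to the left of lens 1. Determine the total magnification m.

m = -1.48

Lens 1: 1/d_i1 = 1/(26.5) − 1/(19.0) = -0.01490, so d_i1 = -67.13 cm; m₁ = −d_i1/d_o1 = +3.533.
d_o2 = 61.8 − (-67.13) = 128.9 cm.
Lens 2: 1/d_i2 = 1/(38.0) − 1/(128.9) = 0.01856, so d_i2 = 53.89 cm; m₂ = −d_i2/d_o2 = -0.4180.
m = m₁·m₂ = (+3.533)(-0.4180) = -1.48.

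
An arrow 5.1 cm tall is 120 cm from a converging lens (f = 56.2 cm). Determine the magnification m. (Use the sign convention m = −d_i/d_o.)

1/d_i = 1/f − 1/d_o = 1/(56.20) − 1/(120) = 0.009460, so d_i = 105.7 cm.
m = −d_i/d_o = −(105.7)/(120) = -0.881.
The image is real, inverted and reduced, on the far side of the lens.

m = -0.881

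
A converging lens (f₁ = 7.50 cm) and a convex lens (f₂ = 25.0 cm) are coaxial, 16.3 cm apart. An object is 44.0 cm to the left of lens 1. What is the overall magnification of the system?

m = -0.290

Lens 1: 1/d_i1 = 1/(7.50) − 1/(44.0) = 0.1106, so d_i1 = 9.041 cm; m₁ = −d_i1/d_o1 = -0.2055.
d_o2 = 16.3 − (9.041) = 7.259 cm.
Lens 2: 1/d_i2 = 1/(25.0) − 1/(7.259) = -0.09776, so d_i2 = -10.23 cm; m₂ = −d_i2/d_o2 = +1.409.
m = m₁·m₂ = (-0.2055)(+1.409) = -0.290.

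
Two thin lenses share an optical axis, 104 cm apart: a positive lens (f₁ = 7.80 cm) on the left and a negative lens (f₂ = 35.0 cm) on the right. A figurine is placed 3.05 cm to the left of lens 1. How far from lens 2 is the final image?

26.5 cm

Lens 1: 1/d_i1 = 1/f₁ − 1/d_o1 = 1/(7.80) − 1/(3.05) = -0.1997, so d_i1 = -5.008 cm.
The intermediate image is 5.008 cm to the left of lens 1 (virtual), which is 104 − (-5.008) = 109.0 cm to the left of lens 2, so d_o2 = +109.0 cm.
Lens 2 is diverging, so f₂ = −35.0 cm.
Lens 2: 1/d_i2 = 1/f₂ − 1/d_o2 = 1/(-35.0) − 1/(109.0) = -0.03775, so d_i2 = -26.5 cm.
The final image is virtual, 26.5 cm to the left of lens 2 (overall magnification ≈ 0.40).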